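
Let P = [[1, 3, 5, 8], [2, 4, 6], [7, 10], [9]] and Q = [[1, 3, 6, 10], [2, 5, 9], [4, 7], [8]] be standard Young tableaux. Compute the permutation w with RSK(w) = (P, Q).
Reverse the RSK construction: for i from n down to 1, find the cell of Q containing i, remove the entry at that cell from P, and reverse-bump it up through P; the value ejected from row 1 is w(i).

Step i=10: Q has 10 at row 1, column 4; remove that cell from P, ejecting 8. So w(10) = 8. P is now [[1, 3, 5], [2, 4, 6], [7, 10], [9]].
Step i=9: Q has 9 at row 2, column 3; remove 6 from row 2 of P and reverse-bump: 6 enters row 1 and ejects 5. So w(9) = 5. P is now [[1, 3, 6], [2, 4], [7, 10], [9]].
Step i=8: Q has 8 at row 4, column 1; remove 9 from row 4 of P and reverse-bump: 9 enters row 3 and ejects 7; 7 enters row 2 and ejects 4; 4 enters row 1 and ejects 3. So w(8) = 3. P is now [[1, 4, 6], [2, 7], [9, 10]].
Step i=7: Q has 7 at row 3, column 2; remove 10 from row 3 of P and reverse-bump: 10 enters row 2 and ejects 7; 7 enters row 1 and ejects 6. So w(7) = 6. P is now [[1, 4, 7], [2, 10], [9]].
Step i=6: Q has 6 at row 1, column 3; remove that cell from P, ejecting 7. So w(6) = 7. P is now [[1, 4], [2, 10], [9]].
Step i=5: Q has 5 at row 2, column 2; remove 10 from row 2 of P and reverse-bump: 10 enters row 1 and ejects 4. So w(5) = 4. P is now [[1, 10], [2], [9]].
Step i=4: Q has 4 at row 3, column 1; remove 9 from row 3 of P and reverse-bump: 9 enters row 2 and ejects 2; 2 enters row 1 and ejects 1. So w(4) = 1. P is now [[2, 10], [9]].
Step i=3: Q has 3 at row 1, column 2; remove that cell from P, ejecting 10. So w(3) = 10. P is now [[2], [9]].
Step i=2: Q has 2 at row 2, column 1; remove 9 from row 2 of P and reverse-bump: 9 enters row 1 and ejects 2. So w(2) = 2. P is now [[9]].
Step i=1: Q has 1 at row 1, column 1; remove that cell from P, ejecting 9. So w(1) = 9. P is now [].

So w = 9 2 10 1 4 7 6 3 5 8.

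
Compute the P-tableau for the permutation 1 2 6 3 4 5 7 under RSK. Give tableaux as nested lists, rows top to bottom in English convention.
After inserting 1: P = [[1]].
After inserting 2: P = [[1, 2]].
After inserting 6: P = [[1, 2, 6]].
After inserting 3: P = [[1, 2, 3], [6]].
After inserting 4: P = [[1, 2, 3, 4], [6]].
After inserting 5: P = [[1, 2, 3, 4, 5], [6]].
After inserting 7: P = [[1, 2, 3, 4, 5, 7], [6]].

So P = [[1, 2, 3, 4, 5, 7], [6]].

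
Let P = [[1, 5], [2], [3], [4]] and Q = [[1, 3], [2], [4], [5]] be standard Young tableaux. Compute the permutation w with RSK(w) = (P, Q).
4 3 5 2 1

Reverse the RSK construction: for i from n down to 1, find the cell of Q containing i, remove the entry at that cell from P, and reverse-bump it up through P; the value ejected from row 1 is w(i).

Step i=5: Q has 5 at row 4, column 1; remove 4 from row 4 of P and reverse-bump: 4 enters row 3 and ejects 3; 3 enters row 2 and ejects 2; 2 enters row 1 and ejects 1. So w(5) = 1. P is now [[2, 5], [3], [4]].
Step i=4: Q has 4 at row 3, column 1; remove 4 from row 3 of P and reverse-bump: 4 enters row 2 and ejects 3; 3 enters row 1 and ejects 2. So w(4) = 2. P is now [[3, 5], [4]].
Step i=3: Q has 3 at row 1, column 2; remove that cell from P, ejecting 5. So w(3) = 5. P is now [[3], [4]].
Step i=2: Q has 2 at row 2, column 1; remove 4 from row 2 of P and reverse-bump: 4 enters row 1 and ejects 3. So w(2) = 3. P is now [[4]].
Step i=1: Q has 1 at row 1, column 1; remove that cell from P, ejecting 4. So w(1) = 4. P is now [].

So w = 4 3 5 2 1.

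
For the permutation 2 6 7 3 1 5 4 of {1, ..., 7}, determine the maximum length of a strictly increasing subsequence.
3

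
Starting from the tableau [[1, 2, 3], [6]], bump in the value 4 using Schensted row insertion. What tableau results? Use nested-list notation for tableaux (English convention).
[[1, 2, 3, 4], [6]]

4 is larger than every entry of row 1, so it is appended to row 1. The new tableau is [[1, 2, 3, 4], [6]].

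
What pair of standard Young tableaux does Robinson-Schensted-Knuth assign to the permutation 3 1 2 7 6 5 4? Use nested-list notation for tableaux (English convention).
Insert each entry of the permutation into P by Schensted row insertion, recording in Q the position of each new cell.

Insert 3: appended to row 1. P = [[3]], Q = [[1]].
Insert 1: 1 bumps 3 from row 1; 3 starts row 2. P = [[1], [3]], Q = [[1], [2]].
Insert 2: appended to row 1. P = [[1, 2], [3]], Q = [[1, 3], [2]].
Insert 7: appended to row 1. P = [[1, 2, 7], [3]], Q = [[1, 3, 4], [2]].
Insert 6: 6 bumps 7 from row 1; 7 appends to row 2. P = [[1, 2, 6], [3, 7]], Q = [[1, 3, 4], [2, 5]].
Insert 5: 5 bumps 6 from row 1; 6 bumps 7 from row 2; 7 starts row 3. P = [[1, 2, 5], [3, 6], [7]], Q = [[1, 3, 4], [2, 5], [6]].
Insert 4: 4 bumps 5 from row 1; 5 bumps 6 from row 2; 6 bumps 7 from row 3; 7 starts row 4. P = [[1, 2, 4], [3, 5], [6], [7]], Q = [[1, 3, 4], [2, 5], [6], [7]].

So P = [[1, 2, 4], [3, 5], [6], [7]], Q = [[1, 3, 4], [2, 5], [6], [7]].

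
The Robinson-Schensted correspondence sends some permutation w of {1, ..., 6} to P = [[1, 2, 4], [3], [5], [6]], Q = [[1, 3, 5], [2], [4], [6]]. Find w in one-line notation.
Reverse the RSK construction: for i from n down to 1, find the cell of Q containing i, remove the entry at that cell from P, and reverse-bump it up through P; the value ejected from row 1 is w(i).

Step i=6: Q has 6 at row 4, column 1; remove 6 from row 4 of P and reverse-bump: 6 enters row 3 and ejects 5; 5 enters row 2 and ejects 3; 3 enters row 1 and ejects 2. So w(6) = 2. P is now [[1, 3, 4], [5], [6]].
Step i=5: Q has 5 at row 1, column 3; remove that cell from P, ejecting 4. So w(5) = 4. P is now [[1, 3], [5], [6]].
Step i=4: Q has 4 at row 3, column 1; remove 6 from row 3 of P and reverse-bump: 6 enters row 2 and ejects 5; 5 enters row 1 and ejects 3. So w(4) = 3. P is now [[1, 5], [6]].
Step i=3: Q has 3 at row 1, column 2; remove that cell from P, ejecting 5. So w(3) = 5. P is now [[1], [6]].
Step i=2: Q has 2 at row 2, column 1; remove 6 from row 2 of P and reverse-bump: 6 enters row 1 and ejects 1. So w(2) = 1. P is now [[6]].
Step i=1: Q has 1 at row 1, column 1; remove that cell from P, ejecting 6. So w(1) = 6. P is now [].

So w = 6 1 5 3 4 2.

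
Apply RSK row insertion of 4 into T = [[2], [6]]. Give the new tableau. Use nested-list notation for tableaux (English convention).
[[2, 4], [6]]

4 is larger than every entry of row 1, so it is appended to row 1. The new tableau is [[2, 4], [6]].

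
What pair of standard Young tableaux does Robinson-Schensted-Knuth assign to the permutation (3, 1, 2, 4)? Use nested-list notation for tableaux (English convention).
Insert each entry of the permutation into P by Schensted row insertion, recording in Q the position of each new cell.

Insert 3: appended to row 1. P = [[3]], Q = [[1]].
Insert 1: 1 bumps 3 from row 1; 3 starts row 2. P = [[1], [3]], Q = [[1], [2]].
Insert 2: appended to row 1. P = [[1, 2], [3]], Q = [[1, 3], [2]].
Insert 4: appended to row 1. P = [[1, 2, 4], [3]], Q = [[1, 3, 4], [2]].

So P = [[1, 2, 4], [3]], Q = [[1, 3, 4], [2]].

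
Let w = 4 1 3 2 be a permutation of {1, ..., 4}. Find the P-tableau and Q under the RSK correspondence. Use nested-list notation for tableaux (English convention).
P = [[1, 2], [3], [4]], Q = [[1, 3], [2], [4]]

Insert each entry of the permutation into P by Schensted row insertion, recording in Q the position of each new cell.

Insert 4: appended to row 1. P = [[4]].
Insert 1: 1 bumps 4 from row 1; 4 starts row 2. P = [[1], [4]].
Insert 3: appended to row 1. P = [[1, 3], [4]].
Insert 2: 2 bumps 3 from row 1; 3 bumps 4 from row 2; 4 starts row 3. P = [[1, 2], [3], [4]].

So P = [[1, 2], [3], [4]], Q = [[1, 3], [2], [4]].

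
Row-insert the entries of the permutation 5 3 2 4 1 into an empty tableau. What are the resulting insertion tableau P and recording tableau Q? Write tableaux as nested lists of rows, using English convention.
Insert each entry of the permutation into P by Schensted row insertion, recording in Q the position of each new cell.

Insert 5: appended to row 1. P = [[5]], Q = [[1]].
Insert 3: 3 bumps 5 from row 1; 5 starts row 2. P = [[3], [5]], Q = [[1], [2]].
Insert 2: 2 bumps 3 from row 1; 3 bumps 5 from row 2; 5 starts row 3. P = [[2], [3], [5]], Q = [[1], [2], [3]].
Insert 4: appended to row 1. P = [[2, 4], [3], [5]], Q = [[1, 4], [2], [3]].
Insert 1: 1 bumps 2 from row 1; 2 bumps 3 from row 2; 3 bumps 5 from row 3; 5 starts row 4. P = [[1, 4], [2], [3], [5]], Q = [[1, 4], [2], [3], [5]].

So P = [[1, 4], [2], [3], [5]], Q = [[1, 4], [2], [3], [5]].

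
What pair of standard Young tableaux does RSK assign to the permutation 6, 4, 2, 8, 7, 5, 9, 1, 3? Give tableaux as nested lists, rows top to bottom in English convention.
Insert each entry of the permutation into P by Schensted row insertion, recording in Q the position of each new cell.

Insert 6: appended to row 1. P = [[6]], Q = [[1]].
Insert 4: 4 bumps 6 from row 1; 6 starts row 2. P = [[4], [6]], Q = [[1], [2]].
Insert 2: 2 bumps 4 from row 1; 4 bumps 6 from row 2; 6 starts row 3. P = [[2], [4], [6]], Q = [[1], [2], [3]].
Insert 8: appended to row 1. P = [[2, 8], [4], [6]], Q = [[1, 4], [2], [3]].
Insert 7: 7 bumps 8 from row 1; 8 appends to row 2. P = [[2, 7], [4, 8], [6]], Q = [[1, 4], [2, 5], [3]].
Insert 5: 5 bumps 7 from row 1; 7 bumps 8 from row 2; 8 appends to row 3. P = [[2, 5], [4, 7], [6, 8]], Q = [[1, 4], [2, 5], [3, 6]].
Insert 9: appended to row 1. P = [[2, 5, 9], [4, 7], [6, 8]], Q = [[1, 4, 7], [2, 5], [3, 6]].
Insert 1: 1 bumps 2 from row 1; 2 bumps 4 from row 2; 4 bumps 6 from row 3; 6 starts row 4. P = [[1, 5, 9], [2, 7], [4, 8], [6]], Q = [[1, 4, 7], [2, 5], [3, 6], [8]].
Insert 3: 3 bumps 5 from row 1; 5 bumps 7 from row 2; 7 bumps 8 from row 3; 8 appends to row 4. P = [[1, 3, 9], [2, 5], [4, 7], [6, 8]], Q = [[1, 4, 7], [2, 5], [3, 6], [8, 9]].

So P = [[1, 3, 9], [2, 5], [4, 7], [6, 8]], Q = [[1, 4, 7], [2, 5], [3, 6], [8, 9]].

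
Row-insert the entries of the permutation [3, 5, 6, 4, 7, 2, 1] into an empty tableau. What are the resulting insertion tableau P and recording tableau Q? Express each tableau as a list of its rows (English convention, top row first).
Insert each entry of the permutation into P by Schensted row insertion, recording in Q the position of each new cell.

Insert 3: appended to row 1. P = [[3]].
Insert 5: appended to row 1. P = [[3, 5]].
Insert 6: appended to row 1. P = [[3, 5, 6]].
Insert 4: 4 bumps 5 from row 1; 5 starts row 2. P = [[3, 4, 6], [5]].
Insert 7: appended to row 1. P = [[3, 4, 6, 7], [5]].
Insert 2: 2 bumps 3 from row 1; 3 bumps 5 from row 2; 5 starts row 3. P = [[2, 4, 6, 7], [3], [5]].
Insert 1: 1 bumps 2 from row 1; 2 bumps 3 from row 2; 3 bumps 5 from row 3; 5 starts row 4. P = [[1, 4, 6, 7], [2], [3], [5]].

So P = [[1, 4, 6, 7], [2], [3], [5]], Q = [[1, 2, 3, 5], [4], [6], [7]].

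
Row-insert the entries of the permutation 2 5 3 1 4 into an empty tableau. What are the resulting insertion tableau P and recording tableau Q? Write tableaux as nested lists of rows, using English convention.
Insert each entry of the permutation into P by Schensted row insertion, recording in Q the position of each new cell.

After inserting 2: P = [[2]].
After inserting 5: P = [[2, 5]].
After inserting 3: P = [[2, 3], [5]].
After inserting 1: P = [[1, 3], [2], [5]].
After inserting 4: P = [[1, 3, 4], [2], [5]].

So P = [[1, 3, 4], [2], [5]], Q = [[1, 2, 5], [3], [4]].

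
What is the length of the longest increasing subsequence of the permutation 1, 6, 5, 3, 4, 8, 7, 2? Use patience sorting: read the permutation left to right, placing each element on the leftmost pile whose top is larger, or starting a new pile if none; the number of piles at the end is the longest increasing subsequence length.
4

1: new pile. tops = [1]
6: new pile. tops = [1, 6]
5: onto pile 2 (replacing 6). tops = [1, 5]
3: onto pile 2 (replacing 5). tops = [1, 3]
4: new pile. tops = [1, 3, 4]
8: new pile. tops = [1, 3, 4, 8]
7: onto pile 4 (replacing 8). tops = [1, 3, 4, 7]
2: onto pile 2 (replacing 3). tops = [1, 2, 4, 7]

4 piles, so the longest increasing subsequence has length 4.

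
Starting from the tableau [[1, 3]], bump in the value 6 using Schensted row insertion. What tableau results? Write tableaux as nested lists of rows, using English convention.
6 is larger than every entry of row 1, so it is appended to row 1. The new tableau is [[1, 3, 6]].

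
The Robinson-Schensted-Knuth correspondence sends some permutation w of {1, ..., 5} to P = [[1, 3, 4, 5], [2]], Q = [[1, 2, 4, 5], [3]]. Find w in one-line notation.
Reverse the RSK construction: for i from n down to 1, find the cell of Q containing i, remove the entry at that cell from P, and reverse-bump it up through P; the value ejected from row 1 is w(i).

Step i=5: Q has 5 at row 1, column 4; remove that cell from P, ejecting 5. So w(5) = 5. P is now [[1, 3, 4], [2]].
Step i=4: Q has 4 at row 1, column 3; remove that cell from P, ejecting 4. So w(4) = 4. P is now [[1, 3], [2]].
Step i=3: Q has 3 at row 2, column 1; remove 2 from row 2 of P and reverse-bump: 2 enters row 1 and ejects 1. So w(3) = 1. P is now [[2, 3]].
Step i=2: Q has 2 at row 1, column 2; remove that cell from P, ejecting 3. So w(2) = 3. P is now [[2]].
Step i=1: Q has 1 at row 1, column 1; remove that cell from P, ejecting 2. So w(1) = 2. P is now [].

So w = 2 3 1 4 5.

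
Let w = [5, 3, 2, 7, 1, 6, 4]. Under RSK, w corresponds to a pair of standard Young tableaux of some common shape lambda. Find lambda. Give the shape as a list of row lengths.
Row-insert each entry into an empty tableau.

After inserting 5: P = [[5]].
After inserting 3: P = [[3], [5]].
After inserting 2: P = [[2], [3], [5]].
After inserting 7: P = [[2, 7], [3], [5]].
After inserting 1: P = [[1, 7], [2], [3], [5]].
After inserting 6: P = [[1, 6], [2, 7], [3], [5]].
After inserting 4: P = [[1, 4], [2, 6], [3, 7], [5]].

The final insertion tableau P = [[1, 4], [2, 6], [3, 7], [5]] has shape [2, 2, 2, 1].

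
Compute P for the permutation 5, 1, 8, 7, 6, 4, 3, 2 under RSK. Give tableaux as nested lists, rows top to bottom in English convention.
P = [[1, 2], [3, 6], [4], [5], [7], [8]]

Insert 5: appended to row 1. P = [[5]].
Insert 1: 1 bumps 5 from row 1; 5 starts row 2. P = [[1], [5]].
Insert 8: appended to row 1. P = [[1, 8], [5]].
Insert 7: 7 bumps 8 from row 1; 8 appends to row 2. P = [[1, 7], [5, 8]].
Insert 6: 6 bumps 7 from row 1; 7 bumps 8 from row 2; 8 starts row 3. P = [[1, 6], [5, 7], [8]].
Insert 4: 4 bumps 6 from row 1; 6 bumps 7 from row 2; 7 bumps 8 from row 3; 8 starts row 4. P = [[1, 4], [5, 6], [7], [8]].
Insert 3: 3 bumps 4 from row 1; 4 bumps 5 from row 2; 5 bumps 7 from row 3; 7 bumps 8 from row 4; 8 starts row 5. P = [[1, 3], [4, 6], [5], [7], [8]].
Insert 2: 2 bumps 3 from row 1; 3 bumps 4 from row 2; 4 bumps 5 from row 3; 5 bumps 7 from row 4; 7 bumps 8 from row 5; 8 starts row 6. P = [[1, 2], [3, 6], [4], [5], [7], [8]].

So P = [[1, 2], [3, 6], [4], [5], [7], [8]].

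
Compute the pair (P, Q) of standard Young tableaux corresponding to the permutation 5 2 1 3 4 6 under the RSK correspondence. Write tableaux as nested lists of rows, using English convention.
P = [[1, 3, 4, 6], [2], [5]], Q = [[1, 4, 5, 6], [2], [3]]

Insert each entry of the permutation into P by Schensted row insertion, recording in Q the position of each new cell.

After inserting 5: P = [[5]].
After inserting 2: P = [[2], [5]].
After inserting 1: P = [[1], [2], [5]].
After inserting 3: P = [[1, 3], [2], [5]].
After inserting 4: P = [[1, 3, 4], [2], [5]].
After inserting 6: P = [[1, 3, 4, 6], [2], [5]].

So P = [[1, 3, 4, 6], [2], [5]], Q = [[1, 4, 5, 6], [2], [3]].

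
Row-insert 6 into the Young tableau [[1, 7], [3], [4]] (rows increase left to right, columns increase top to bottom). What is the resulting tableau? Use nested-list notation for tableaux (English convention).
[[1, 6], [3, 7], [4]]

In row 1, 6 replaces 7 (the leftmost entry greater than 6); 7 is bumped to row 2. 7 is appended to row 2. The new tableau is [[1, 6], [3, 7], [4]].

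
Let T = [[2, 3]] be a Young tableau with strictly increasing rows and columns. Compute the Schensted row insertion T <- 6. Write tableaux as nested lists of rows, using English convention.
6 is larger than every entry of row 1, so it is appended to row 1. The new tableau is [[2, 3, 6]].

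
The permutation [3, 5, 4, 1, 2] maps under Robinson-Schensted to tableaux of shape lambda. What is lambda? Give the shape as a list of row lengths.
[2, 2, 1]

Row-insert each entry into an empty tableau.

After inserting 3: P = [[3]].
After inserting 5: P = [[3, 5]].
After inserting 4: P = [[3, 4], [5]].
After inserting 1: P = [[1, 4], [3], [5]].
After inserting 2: P = [[1, 2], [3, 4], [5]].

The final insertion tableau P = [[1, 2], [3, 4], [5]] has shape [2, 2, 1].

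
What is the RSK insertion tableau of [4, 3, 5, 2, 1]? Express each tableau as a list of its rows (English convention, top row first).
After inserting 4: P = [[4]].
After inserting 3: P = [[3], [4]].
After inserting 5: P = [[3, 5], [4]].
After inserting 2: P = [[2, 5], [3], [4]].
After inserting 1: P = [[1, 5], [2], [3], [4]].

So P = [[1, 5], [2], [3], [4]].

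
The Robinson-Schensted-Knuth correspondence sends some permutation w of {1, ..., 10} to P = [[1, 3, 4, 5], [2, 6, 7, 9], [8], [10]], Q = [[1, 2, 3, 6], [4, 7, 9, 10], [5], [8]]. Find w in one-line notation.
Reverse the RSK construction: for i from n down to 1, find the cell of Q containing i, remove the entry at that cell from P, and reverse-bump it up through P; the value ejected from row 1 is w(i).

Step i=10: Q has 10 at row 2, column 4; remove 9 from row 2 of P and reverse-bump: 9 enters row 1 and ejects 5. So w(10) = 5. P is now [[1, 3, 4, 9], [2, 6, 7], [8], [10]].
Step i=9: Q has 9 at row 2, column 3; remove 7 from row 2 of P and reverse-bump: 7 enters row 1 and ejects 4. So w(9) = 4. P is now [[1, 3, 7, 9], [2, 6], [8], [10]].
Step i=8: Q has 8 at row 4, column 1; remove 10 from row 4 of P and reverse-bump: 10 enters row 3 and ejects 8; 8 enters row 2 and ejects 6; 6 enters row 1 and ejects 3. So w(8) = 3. P is now [[1, 6, 7, 9], [2, 8], [10]].
Step i=7: Q has 7 at row 2, column 2; remove 8 from row 2 of P and reverse-bump: 8 enters row 1 and ejects 7. So w(7) = 7. P is now [[1, 6, 8, 9], [2], [10]].
Step i=6: Q has 6 at row 1, column 4; remove that cell from P, ejecting 9. So w(6) = 9. P is now [[1, 6, 8], [2], [10]].
Step i=5: Q has 5 at row 3, column 1; remove 10 from row 3 of P and reverse-bump: 10 enters row 2 and ejects 2; 2 enters row 1 and ejects 1. So w(5) = 1. P is now [[2, 6, 8], [10]].
Step i=4: Q has 4 at row 2, column 1; remove 10 from row 2 of P and reverse-bump: 10 enters row 1 and ejects 8. So w(4) = 8. P is now [[2, 6, 10]].
Step i=3: Q has 3 at row 1, column 3; remove that cell from P, ejecting 10. So w(3) = 10. P is now [[2, 6]].
Step i=2: Q has 2 at row 1, column 2; remove that cell from P, ejecting 6. So w(2) = 6. P is now [[2]].
Step i=1: Q has 1 at row 1, column 1; remove that cell from P, ejecting 2. So w(1) = 2. P is now [].

So w = 2 6 10 8 1 9 7 3 4 5.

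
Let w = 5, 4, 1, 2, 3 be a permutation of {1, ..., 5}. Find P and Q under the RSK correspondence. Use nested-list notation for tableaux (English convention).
Insert each entry of the permutation into P by Schensted row insertion, recording in Q the position of each new cell.

Insert 5: appended to row 1. P = [[5]].
Insert 4: 4 bumps 5 from row 1; 5 starts row 2. P = [[4], [5]].
Insert 1: 1 bumps 4 from row 1; 4 bumps 5 from row 2; 5 starts row 3. P = [[1], [4], [5]].
Insert 2: appended to row 1. P = [[1, 2], [4], [5]].
Insert 3: appended to row 1. P = [[1, 2, 3], [4], [5]].

So P = [[1, 2, 3], [4], [5]], Q = [[1, 4, 5], [2], [3]].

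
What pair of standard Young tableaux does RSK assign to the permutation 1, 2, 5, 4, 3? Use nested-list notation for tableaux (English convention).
P = [[1, 2, 3], [4], [5]], Q = [[1, 2, 3], [4], [5]]

Insert each entry of the permutation into P by Schensted row insertion, recording in Q the position of each new cell.

Insert 1: appended to row 1. P = [[1]].
Insert 2: appended to row 1. P = [[1, 2]].
Insert 5: appended to row 1. P = [[1, 2, 5]].
Insert 4: 4 bumps 5 from row 1; 5 starts row 2. P = [[1, 2, 4], [5]].
Insert 3: 3 bumps 4 from row 1; 4 bumps 5 from row 2; 5 starts row 3. P = [[1, 2, 3], [4], [5]].

So P = [[1, 2, 3], [4], [5]], Q = [[1, 2, 3], [4], [5]].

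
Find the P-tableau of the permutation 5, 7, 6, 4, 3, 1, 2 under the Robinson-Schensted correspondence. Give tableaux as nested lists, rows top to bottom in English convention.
P = [[1, 2], [3, 6], [4], [5], [7]]

Insert 5: appended to row 1. P = [[5]].
Insert 7: appended to row 1. P = [[5, 7]].
Insert 6: 6 bumps 7 from row 1; 7 starts row 2. P = [[5, 6], [7]].
Insert 4: 4 bumps 5 from row 1; 5 bumps 7 from row 2; 7 starts row 3. P = [[4, 6], [5], [7]].
Insert 3: 3 bumps 4 from row 1; 4 bumps 5 from row 2; 5 bumps 7 from row 3; 7 starts row 4. P = [[3, 6], [4], [5], [7]].
Insert 1: 1 bumps 3 from row 1; 3 bumps 4 from row 2; 4 bumps 5 from row 3; 5 bumps 7 from row 4; 7 starts row 5. P = [[1, 6], [3], [4], [5], [7]].
Insert 2: 2 bumps 6 from row 1; 6 appends to row 2. P = [[1, 2], [3, 6], [4], [5], [7]].

So P = [[1, 2], [3, 6], [4], [5], [7]].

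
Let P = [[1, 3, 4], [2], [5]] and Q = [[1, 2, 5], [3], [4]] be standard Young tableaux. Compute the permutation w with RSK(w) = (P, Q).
Reverse the RSK construction: for i from n down to 1, find the cell of Q containing i, remove the entry at that cell from P, and reverse-bump it up through P; the value ejected from row 1 is w(i).

Step i=5: Q has 5 at row 1, column 3; remove that cell from P, ejecting 4. So w(5) = 4. P is now [[1, 3], [2], [5]].
Step i=4: Q has 4 at row 3, column 1; remove 5 from row 3 of P and reverse-bump: 5 enters row 2 and ejects 2; 2 enters row 1 and ejects 1. So w(4) = 1. P is now [[2, 3], [5]].
Step i=3: Q has 3 at row 2, column 1; remove 5 from row 2 of P and reverse-bump: 5 enters row 1 and ejects 3. So w(3) = 3. P is now [[2, 5]].
Step i=2: Q has 2 at row 1, column 2; remove that cell from P, ejecting 5. So w(2) = 5. P is now [[2]].
Step i=1: Q has 1 at row 1, column 1; remove that cell from P, ejecting 2. So w(1) = 2. P is now [].

So w = 2 5 3 1 4.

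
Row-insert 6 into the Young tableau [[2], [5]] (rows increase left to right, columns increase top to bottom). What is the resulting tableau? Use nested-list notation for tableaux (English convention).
[[2, 6], [5]]

6 is larger than every entry of row 1, so it is appended to row 1. The new tableau is [[2, 6], [5]].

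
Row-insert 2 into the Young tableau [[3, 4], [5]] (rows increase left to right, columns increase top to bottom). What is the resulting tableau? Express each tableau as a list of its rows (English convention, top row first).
[[2, 4], [3], [5]]

In row 1, 2 replaces 3 (the leftmost entry greater than 2); 3 is bumped to row 2. In row 2, 3 replaces 5 (the leftmost entry greater than 3); 5 is bumped to row 3. 5 starts a new row 3. The new tableau is [[2, 4], [3], [5]].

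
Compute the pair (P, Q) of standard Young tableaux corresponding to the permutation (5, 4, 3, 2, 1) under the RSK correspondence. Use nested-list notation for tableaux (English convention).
Insert each entry of the permutation into P by Schensted row insertion, recording in Q the position of each new cell.

Insert 5: appended to row 1. P = [[5]].
Insert 4: 4 bumps 5 from row 1; 5 starts row 2. P = [[4], [5]].
Insert 3: 3 bumps 4 from row 1; 4 bumps 5 from row 2; 5 starts row 3. P = [[3], [4], [5]].
Insert 2: 2 bumps 3 from row 1; 3 bumps 4 from row 2; 4 bumps 5 from row 3; 5 starts row 4. P = [[2], [3], [4], [5]].
Insert 1: 1 bumps 2 from row 1; 2 bumps 3 from row 2; 3 bumps 4 from row 3; 4 bumps 5 from row 4; 5 starts row 5. P = [[1], [2], [3], [4], [5]].

So P = [[1], [2], [3], [4], [5]], Q = [[1], [2], [3], [4], [5]].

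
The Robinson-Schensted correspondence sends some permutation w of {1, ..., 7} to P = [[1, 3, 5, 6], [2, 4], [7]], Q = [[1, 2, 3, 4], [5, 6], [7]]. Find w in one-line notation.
Reverse the RSK construction: for i from n down to 1, find the cell of Q containing i, remove the entry at that cell from P, and reverse-bump it up through P; the value ejected from row 1 is w(i).

Step i=7: Q has 7 at row 3, column 1; remove 7 from row 3 of P and reverse-bump: 7 enters row 2 and ejects 4; 4 enters row 1 and ejects 3. So w(7) = 3. P is now [[1, 4, 5, 6], [2, 7]].
Step i=6: Q has 6 at row 2, column 2; remove 7 from row 2 of P and reverse-bump: 7 enters row 1 and ejects 6. So w(6) = 6. P is now [[1, 4, 5, 7], [2]].
Step i=5: Q has 5 at row 2, column 1; remove 2 from row 2 of P and reverse-bump: 2 enters row 1 and ejects 1. So w(5) = 1. P is now [[2, 4, 5, 7]].
Step i=4: Q has 4 at row 1, column 4; remove that cell from P, ejecting 7. So w(4) = 7. P is now [[2, 4, 5]].
Step i=3: Q has 3 at row 1, column 3; remove that cell from P, ejecting 5. So w(3) = 5. P is now [[2, 4]].
Step i=2: Q has 2 at row 1, column 2; remove that cell from P, ejecting 4. So w(2) = 4. P is now [[2]].
Step i=1: Q has 1 at row 1, column 1; remove that cell from P, ejecting 2. So w(1) = 2. P is now [].

So w = 2 4 5 7 1 6 3.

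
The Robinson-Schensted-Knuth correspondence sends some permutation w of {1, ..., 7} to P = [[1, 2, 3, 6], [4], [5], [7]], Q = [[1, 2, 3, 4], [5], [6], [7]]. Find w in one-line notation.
1 2 5 7 6 4 3

Reverse the RSK construction: for i from n down to 1, find the cell of Q containing i, remove the entry at that cell from P, and reverse-bump it up through P; the value ejected from row 1 is w(i).

Step i=7: Q has 7 at row 4, column 1; remove 7 from row 4 of P and reverse-bump: 7 enters row 3 and ejects 5; 5 enters row 2 and ejects 4; 4 enters row 1 and ejects 3. So w(7) = 3. P is now [[1, 2, 4, 6], [5], [7]].
Step i=6: Q has 6 at row 3, column 1; remove 7 from row 3 of P and reverse-bump: 7 enters row 2 and ejects 5; 5 enters row 1 and ejects 4. So w(6) = 4. P is now [[1, 2, 5, 6], [7]].
Step i=5: Q has 5 at row 2, column 1; remove 7 from row 2 of P and reverse-bump: 7 enters row 1 and ejects 6. So w(5) = 6. P is now [[1, 2, 5, 7]].
Step i=4: Q has 4 at row 1, column 4; remove that cell from P, ejecting 7. So w(4) = 7. P is now [[1, 2, 5]].
Step i=3: Q has 3 at row 1, column 3; remove that cell from P, ejecting 5. So w(3) = 5. P is now [[1, 2]].
Step i=2: Q has 2 at row 1, column 2; remove that cell from P, ejecting 2. So w(2) = 2. P is now [[1]].
Step i=1: Q has 1 at row 1, column 1; remove that cell from P, ejecting 1. So w(1) = 1. P is now [].

So w = 1 2 5 7 6 4 3.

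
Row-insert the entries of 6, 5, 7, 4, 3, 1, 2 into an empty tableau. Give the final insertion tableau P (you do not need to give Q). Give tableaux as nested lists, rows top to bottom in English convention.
Insert 6: appended to row 1. P = [[6]].
Insert 5: 5 bumps 6 from row 1; 6 starts row 2. P = [[5], [6]].
Insert 7: appended to row 1. P = [[5, 7], [6]].
Insert 4: 4 bumps 5 from row 1; 5 bumps 6 from row 2; 6 starts row 3. P = [[4, 7], [5], [6]].
Insert 3: 3 bumps 4 from row 1; 4 bumps 5 from row 2; 5 bumps 6 from row 3; 6 starts row 4. P = [[3, 7], [4], [5], [6]].
Insert 1: 1 bumps 3 from row 1; 3 bumps 4 from row 2; 4 bumps 5 from row 3; 5 bumps 6 from row 4; 6 starts row 5. P = [[1, 7], [3], [4], [5], [6]].
Insert 2: 2 bumps 7 from row 1; 7 appends to row 2. P = [[1, 2], [3, 7], [4], [5], [6]].

So P = [[1, 2], [3, 7], [4], [5], [6]].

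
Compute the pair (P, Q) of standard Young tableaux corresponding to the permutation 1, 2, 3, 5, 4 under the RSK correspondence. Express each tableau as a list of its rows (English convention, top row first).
Insert each entry of the permutation into P by Schensted row insertion, recording in Q the position of each new cell.

Insert 1: appended to row 1. P = [[1]].
Insert 2: appended to row 1. P = [[1, 2]].
Insert 3: appended to row 1. P = [[1, 2, 3]].
Insert 5: appended to row 1. P = [[1, 2, 3, 5]].
Insert 4: 4 bumps 5 from row 1; 5 starts row 2. P = [[1, 2, 3, 4], [5]].

So P = [[1, 2, 3, 4], [5]], Q = [[1, 2, 3, 4], [5]].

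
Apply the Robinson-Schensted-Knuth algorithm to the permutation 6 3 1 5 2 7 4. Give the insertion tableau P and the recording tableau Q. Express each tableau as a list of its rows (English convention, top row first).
P = [[1, 2, 4], [3, 5, 7], [6]], Q = [[1, 4, 6], [2, 5, 7], [3]]

Insert each entry of the permutation into P by Schensted row insertion, recording in Q the position of each new cell.

Insert 6: appended to row 1. P = [[6]].
Insert 3: 3 bumps 6 from row 1; 6 starts row 2. P = [[3], [6]].
Insert 1: 1 bumps 3 from row 1; 3 bumps 6 from row 2; 6 starts row 3. P = [[1], [3], [6]].
Insert 5: appended to row 1. P = [[1, 5], [3], [6]].
Insert 2: 2 bumps 5 from row 1; 5 appends to row 2. P = [[1, 2], [3, 5], [6]].
Insert 7: appended to row 1. P = [[1, 2, 7], [3, 5], [6]].
Insert 4: 4 bumps 7 from row 1; 7 appends to row 2. P = [[1, 2, 4], [3, 5, 7], [6]].

So P = [[1, 2, 4], [3, 5, 7], [6]], Q = [[1, 4, 6], [2, 5, 7], [3]].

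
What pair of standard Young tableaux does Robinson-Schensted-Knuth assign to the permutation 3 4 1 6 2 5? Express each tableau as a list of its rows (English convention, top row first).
P = [[1, 2, 5], [3, 4, 6]], Q = [[1, 2, 4], [3, 5, 6]]

Insert each entry of the permutation into P by Schensted row insertion, recording in Q the position of each new cell.

After inserting 3: P = [[3]].
After inserting 4: P = [[3, 4]].
After inserting 1: P = [[1, 4], [3]].
After inserting 6: P = [[1, 4, 6], [3]].
After inserting 2: P = [[1, 2, 6], [3, 4]].
After inserting 5: P = [[1, 2, 5], [3, 4, 6]].

So P = [[1, 2, 5], [3, 4, 6]], Q = [[1, 2, 4], [3, 5, 6]].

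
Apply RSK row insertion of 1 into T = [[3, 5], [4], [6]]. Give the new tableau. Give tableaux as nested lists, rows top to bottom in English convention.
In row 1, 1 replaces 3 (the leftmost entry greater than 1); 3 is bumped to row 2. In row 2, 3 replaces 4 (the leftmost entry greater than 3); 4 is bumped to row 3. In row 3, 4 replaces 6 (the leftmost entry greater than 4); 6 is bumped to row 4. 6 starts a new row 4. The new tableau is [[1, 5], [3], [4], [6]].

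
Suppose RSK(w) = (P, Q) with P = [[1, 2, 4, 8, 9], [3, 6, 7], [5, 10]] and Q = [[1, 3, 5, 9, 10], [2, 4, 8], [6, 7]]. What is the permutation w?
Reverse RSK: for i = n, n-1, ..., 1, locate i in Q, remove the corresponding corner cell from P, and reverse-bump its entry up through P; the value ejected from row 1 is w(i).

So w = 5 3 10 6 7 1 2 4 8 9.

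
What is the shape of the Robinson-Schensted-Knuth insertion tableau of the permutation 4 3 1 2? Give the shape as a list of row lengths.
Row-insert each entry into an empty tableau.

After inserting 4: P = [[4]].
After inserting 3: P = [[3], [4]].
After inserting 1: P = [[1], [3], [4]].
After inserting 2: P = [[1, 2], [3], [4]].

The final insertion tableau P = [[1, 2], [3], [4]] has shape [2, 1, 1].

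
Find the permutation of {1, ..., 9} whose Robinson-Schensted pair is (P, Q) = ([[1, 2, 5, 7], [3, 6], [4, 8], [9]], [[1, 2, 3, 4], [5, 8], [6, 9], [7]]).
1 4 6 9 8 3 2 7 5

Reverse RSK: for i = n, n-1, ..., 1, locate i in Q, remove the corresponding corner cell from P, and reverse-bump its entry up through P; the value ejected from row 1 is w(i).

So w = 1 4 6 9 8 3 2 7 5.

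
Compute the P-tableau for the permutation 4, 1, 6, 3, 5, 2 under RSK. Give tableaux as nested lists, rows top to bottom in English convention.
P = [[1, 2, 5], [3, 6], [4]]

Insert 4: appended to row 1. P = [[4]].
Insert 1: 1 bumps 4 from row 1; 4 starts row 2. P = [[1], [4]].
Insert 6: appended to row 1. P = [[1, 6], [4]].
Insert 3: 3 bumps 6 from row 1; 6 appends to row 2. P = [[1, 3], [4, 6]].
Insert 5: appended to row 1. P = [[1, 3, 5], [4, 6]].
Insert 2: 2 bumps 3 from row 1; 3 bumps 4 from row 2; 4 starts row 3. P = [[1, 2, 5], [3, 6], [4]].

So P = [[1, 2, 5], [3, 6], [4]].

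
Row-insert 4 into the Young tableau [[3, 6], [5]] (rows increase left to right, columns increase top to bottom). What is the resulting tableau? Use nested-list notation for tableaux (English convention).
In row 1, 4 replaces 6 (the leftmost entry greater than 4); 6 is bumped to row 2. 6 is appended to row 2. The new tableau is [[3, 4], [5, 6]].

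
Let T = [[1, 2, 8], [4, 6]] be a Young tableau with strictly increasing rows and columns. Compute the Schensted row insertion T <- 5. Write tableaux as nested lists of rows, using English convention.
In row 1, 5 replaces 8 (the leftmost entry greater than 5); 8 is bumped to row 2. 8 is appended to row 2. The new tableau is [[1, 2, 5], [4, 6, 8]].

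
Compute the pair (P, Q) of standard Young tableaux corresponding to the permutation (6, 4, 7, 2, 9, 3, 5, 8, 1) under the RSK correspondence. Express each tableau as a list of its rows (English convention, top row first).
P = [[1, 3, 5, 8], [2, 7, 9], [4], [6]], Q = [[1, 3, 5, 8], [2, 6, 7], [4], [9]]

Insert each entry of the permutation into P by Schensted row insertion, recording in Q the position of each new cell.

After inserting 6: P = [[6]].
After inserting 4: P = [[4], [6]].
After inserting 7: P = [[4, 7], [6]].
After inserting 2: P = [[2, 7], [4], [6]].
After inserting 9: P = [[2, 7, 9], [4], [6]].
After inserting 3: P = [[2, 3, 9], [4, 7], [6]].
After inserting 5: P = [[2, 3, 5], [4, 7, 9], [6]].
After inserting 8: P = [[2, 3, 5, 8], [4, 7, 9], [6]].
After inserting 1: P = [[1, 3, 5, 8], [2, 7, 9], [4], [6]].

So P = [[1, 3, 5, 8], [2, 7, 9], [4], [6]], Q = [[1, 3, 5, 8], [2, 6, 7], [4], [9]].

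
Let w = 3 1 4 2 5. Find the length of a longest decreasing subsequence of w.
2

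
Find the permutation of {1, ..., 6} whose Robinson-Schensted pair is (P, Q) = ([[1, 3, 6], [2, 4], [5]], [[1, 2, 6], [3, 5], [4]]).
Reverse the RSK construction: for i from n down to 1, find the cell of Q containing i, remove the entry at that cell from P, and reverse-bump it up through P; the value ejected from row 1 is w(i).

Step i=6: Q has 6 at row 1, column 3; remove that cell from P, ejecting 6. So w(6) = 6. P is now [[1, 3], [2, 4], [5]].
Step i=5: Q has 5 at row 2, column 2; remove 4 from row 2 of P and reverse-bump: 4 enters row 1 and ejects 3. So w(5) = 3. P is now [[1, 4], [2], [5]].
Step i=4: Q has 4 at row 3, column 1; remove 5 from row 3 of P and reverse-bump: 5 enters row 2 and ejects 2; 2 enters row 1 and ejects 1. So w(4) = 1. P is now [[2, 4], [5]].
Step i=3: Q has 3 at row 2, column 1; remove 5 from row 2 of P and reverse-bump: 5 enters row 1 and ejects 4. So w(3) = 4. P is now [[2, 5]].
Step i=2: Q has 2 at row 1, column 2; remove that cell from P, ejecting 5. So w(2) = 5. P is now [[2]].
Step i=1: Q has 1 at row 1, column 1; remove that cell from P, ejecting 2. So w(1) = 2. P is now [].

So w = 2 5 4 1 3 6.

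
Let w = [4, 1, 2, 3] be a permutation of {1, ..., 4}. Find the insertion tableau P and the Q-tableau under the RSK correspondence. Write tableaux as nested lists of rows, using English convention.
Insert each entry of the permutation into P by Schensted row insertion, recording in Q the position of each new cell.

Insert 4: appended to row 1. P = [[4]], Q = [[1]].
Insert 1: 1 bumps 4 from row 1; 4 starts row 2. P = [[1], [4]], Q = [[1], [2]].
Insert 2: appended to row 1. P = [[1, 2], [4]], Q = [[1, 3], [2]].
Insert 3: appended to row 1. P = [[1, 2, 3], [4]], Q = [[1, 3, 4], [2]].

So P = [[1, 2, 3], [4]], Q = [[1, 3, 4], [2]].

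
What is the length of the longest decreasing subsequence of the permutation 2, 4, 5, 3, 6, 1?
3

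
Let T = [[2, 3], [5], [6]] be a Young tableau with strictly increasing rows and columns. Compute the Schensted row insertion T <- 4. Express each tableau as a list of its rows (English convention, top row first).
4 is larger than every entry of row 1, so it is appended to row 1. The new tableau is [[2, 3, 4], [5], [6]].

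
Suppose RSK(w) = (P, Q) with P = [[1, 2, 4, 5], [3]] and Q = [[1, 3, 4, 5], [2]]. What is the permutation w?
Reverse RSK: for i = n, n-1, ..., 1, locate i in Q, remove the corresponding corner cell from P, and reverse-bump its entry up through P; the value ejected from row 1 is w(i).

So w = 3 1 2 4 5.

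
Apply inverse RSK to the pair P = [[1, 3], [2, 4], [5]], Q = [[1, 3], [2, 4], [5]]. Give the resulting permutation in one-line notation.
2 1 5 4 3

Reverse the RSK construction: for i from n down to 1, find the cell of Q containing i, remove the entry at that cell from P, and reverse-bump it up through P; the value ejected from row 1 is w(i).

Step i=5: Q has 5 at row 3, column 1; remove 5 from row 3 of P and reverse-bump: 5 enters row 2 and ejects 4; 4 enters row 1 and ejects 3. So w(5) = 3. P is now [[1, 4], [2, 5]].
Step i=4: Q has 4 at row 2, column 2; remove 5 from row 2 of P and reverse-bump: 5 enters row 1 and ejects 4. So w(4) = 4. P is now [[1, 5], [2]].
Step i=3: Q has 3 at row 1, column 2; remove that cell from P, ejecting 5. So w(3) = 5. P is now [[1], [2]].
Step i=2: Q has 2 at row 2, column 1; remove 2 from row 2 of P and reverse-bump: 2 enters row 1 and ejects 1. So w(2) = 1. P is now [[2]].
Step i=1: Q has 1 at row 1, column 1; remove that cell from P, ejecting 2. So w(1) = 2. P is now [].

So w = 2 1 5 4 3.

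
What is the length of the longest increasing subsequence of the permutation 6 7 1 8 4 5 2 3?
3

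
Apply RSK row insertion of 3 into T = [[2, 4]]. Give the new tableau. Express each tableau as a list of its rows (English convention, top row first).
[[2, 3], [4]]

In row 1, 3 replaces 4 (the leftmost entry greater than 3); 4 is bumped to row 2. 4 starts a new row 2. The new tableau is [[2, 3], [4]].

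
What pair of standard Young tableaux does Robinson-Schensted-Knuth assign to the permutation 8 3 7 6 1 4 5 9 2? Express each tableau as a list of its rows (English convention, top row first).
Insert each entry of the permutation into P by Schensted row insertion, recording in Q the position of each new cell.

Insert 8: appended to row 1. P = [[8]], Q = [[1]].
Insert 3: 3 bumps 8 from row 1; 8 starts row 2. P = [[3], [8]], Q = [[1], [2]].
Insert 7: appended to row 1. P = [[3, 7], [8]], Q = [[1, 3], [2]].
Insert 6: 6 bumps 7 from row 1; 7 bumps 8 from row 2; 8 starts row 3. P = [[3, 6], [7], [8]], Q = [[1, 3], [2], [4]].
Insert 1: 1 bumps 3 from row 1; 3 bumps 7 from row 2; 7 bumps 8 from row 3; 8 starts row 4. P = [[1, 6], [3], [7], [8]], Q = [[1, 3], [2], [4], [5]].
Insert 4: 4 bumps 6 from row 1; 6 appends to row 2. P = [[1, 4], [3, 6], [7], [8]], Q = [[1, 3], [2, 6], [4], [5]].
Insert 5: appended to row 1. P = [[1, 4, 5], [3, 6], [7], [8]], Q = [[1, 3, 7], [2, 6], [4], [5]].
Insert 9: appended to row 1. P = [[1, 4, 5, 9], [3, 6], [7], [8]], Q = [[1, 3, 7, 8], [2, 6], [4], [5]].
Insert 2: 2 bumps 4 from row 1; 4 bumps 6 from row 2; 6 bumps 7 from row 3; 7 bumps 8 from row 4; 8 starts row 5. P = [[1, 2, 5, 9], [3, 4], [6], [7], [8]], Q = [[1, 3, 7, 8], [2, 6], [4], [5], [9]].

So P = [[1, 2, 5, 9], [3, 4], [6], [7], [8]], Q = [[1, 3, 7, 8], [2, 6], [4], [5], [9]].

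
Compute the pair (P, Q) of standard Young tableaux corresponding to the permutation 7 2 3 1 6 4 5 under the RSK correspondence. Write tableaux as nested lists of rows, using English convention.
Insert each entry of the permutation into P by Schensted row insertion, recording in Q the position of each new cell.

After inserting 7: P = [[7]].
After inserting 2: P = [[2], [7]].
After inserting 3: P = [[2, 3], [7]].
After inserting 1: P = [[1, 3], [2], [7]].
After inserting 6: P = [[1, 3, 6], [2], [7]].
After inserting 4: P = [[1, 3, 4], [2, 6], [7]].
After inserting 5: P = [[1, 3, 4, 5], [2, 6], [7]].

So P = [[1, 3, 4, 5], [2, 6], [7]], Q = [[1, 3, 5, 7], [2, 6], [4]].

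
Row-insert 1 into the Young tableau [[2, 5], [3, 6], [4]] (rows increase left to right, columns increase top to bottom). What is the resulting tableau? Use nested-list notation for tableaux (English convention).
In row 1, 1 replaces 2 (the leftmost entry greater than 1); 2 is bumped to row 2. In row 2, 2 replaces 3 (the leftmost entry greater than 2); 3 is bumped to row 3. In row 3, 3 replaces 4 (the leftmost entry greater than 3); 4 is bumped to row 4. 4 starts a new row 4. The new tableau is [[1, 5], [2, 6], [3], [4]].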